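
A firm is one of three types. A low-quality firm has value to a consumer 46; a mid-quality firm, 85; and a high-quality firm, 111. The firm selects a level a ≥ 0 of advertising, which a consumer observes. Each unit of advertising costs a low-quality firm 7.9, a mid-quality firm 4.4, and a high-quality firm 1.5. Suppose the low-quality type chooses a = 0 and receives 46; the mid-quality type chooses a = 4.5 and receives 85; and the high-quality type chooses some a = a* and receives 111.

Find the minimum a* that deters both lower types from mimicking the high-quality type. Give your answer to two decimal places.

10.41

Mid-quality type (on-path payoff 85 − 4.4×4.5 = 65.2) won't mimic when 65.2 ≥ 111 − 4.4·a*, i.e. a* ≥ 10.41.
Low-quality type (on-path payoff 46) won't mimic when 46 ≥ 111 − 7.9·a*, i.e. a* ≥ 8.23.
Both must hold, so a* = max(8.23, 10.41) = 10.41. The mid-quality type's constraint binds.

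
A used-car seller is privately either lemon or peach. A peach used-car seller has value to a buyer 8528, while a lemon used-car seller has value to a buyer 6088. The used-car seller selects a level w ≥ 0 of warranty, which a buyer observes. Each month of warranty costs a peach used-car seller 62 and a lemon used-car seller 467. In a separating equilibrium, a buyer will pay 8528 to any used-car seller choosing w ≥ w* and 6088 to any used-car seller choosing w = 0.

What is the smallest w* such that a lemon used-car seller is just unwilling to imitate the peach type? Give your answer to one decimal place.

A lemon used-car seller choosing w = 0 receives 6088.
Imitating at w* instead would pay 8528 at cost 467·w*, netting 8528 − 467·w*.
Indifference: 6088 = 8528 − 467·w*, so w* = (8528 − 6088) / 467 ≈ 5.2.
This is the lemon type's binding incentive-compatibility constraint; any w ≥ 5.2 sustains separation on that side.

5.2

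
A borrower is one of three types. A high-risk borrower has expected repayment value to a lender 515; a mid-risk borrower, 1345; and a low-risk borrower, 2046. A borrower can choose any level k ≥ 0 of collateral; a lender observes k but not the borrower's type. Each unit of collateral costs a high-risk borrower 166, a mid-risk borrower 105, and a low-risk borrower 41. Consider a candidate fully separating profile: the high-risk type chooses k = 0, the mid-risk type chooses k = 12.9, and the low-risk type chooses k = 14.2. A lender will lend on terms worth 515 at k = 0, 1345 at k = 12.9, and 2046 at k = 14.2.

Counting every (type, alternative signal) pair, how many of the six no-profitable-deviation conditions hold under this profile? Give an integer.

High-risk (own payoff 515): to k=12.9 gives 1345 − 166×12.9 = -796.4 → no gain ✓; to k=14.2 gives 2046 − 166×14.2 = -311.2 → no gain ✓.
Low-risk (own payoff 2046 − 41×14.2 = 1463.8): to k=0 gives 515 → no gain ✓; to k=12.9 gives 1345 − 41×12.9 = 816.1 → no gain ✓.
Mid-risk (own payoff 1345 − 105×12.9 = -9.5): to k=0 gives 515 → profitable ✗; to k=14.2 gives 2046 − 105×14.2 = 555 → profitable ✗.
4 of the 6 constraints hold; not an equilibrium.

4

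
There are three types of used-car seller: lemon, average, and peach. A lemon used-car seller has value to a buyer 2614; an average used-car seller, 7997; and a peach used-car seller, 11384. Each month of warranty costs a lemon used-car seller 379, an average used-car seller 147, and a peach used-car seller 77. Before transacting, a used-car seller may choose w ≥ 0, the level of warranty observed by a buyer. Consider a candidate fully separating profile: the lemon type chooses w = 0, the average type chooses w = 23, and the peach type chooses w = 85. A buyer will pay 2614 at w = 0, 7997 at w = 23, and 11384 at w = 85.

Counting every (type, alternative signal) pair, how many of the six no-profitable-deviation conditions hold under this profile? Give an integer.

5

Lemon (own payoff 2614): to w=23 gives 7997 − 379×23 = -720 → no gain ✓; to w=85 gives 11384 − 379×85 = -20831 → no gain ✓.
Average (own payoff 7997 − 147×23 = 4616): to w=0 gives 2614 → no gain ✓; to w=85 gives 11384 − 147×85 = -1111 → no gain ✓.
Peach (own payoff 11384 − 77×85 = 4839): to w=0 gives 2614 → no gain ✓; to w=23 gives 7997 − 77×23 = 6226 → profitable ✗.
5 of the 6 constraints hold; not an equilibrium.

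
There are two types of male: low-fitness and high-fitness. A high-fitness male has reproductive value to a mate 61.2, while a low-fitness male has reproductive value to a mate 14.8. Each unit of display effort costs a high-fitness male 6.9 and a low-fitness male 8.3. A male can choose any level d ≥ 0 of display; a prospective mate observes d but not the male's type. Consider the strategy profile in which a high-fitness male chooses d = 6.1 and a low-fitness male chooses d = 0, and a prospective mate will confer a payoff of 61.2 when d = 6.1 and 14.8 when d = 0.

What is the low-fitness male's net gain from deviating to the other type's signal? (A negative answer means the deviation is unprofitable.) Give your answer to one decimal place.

Playing d = 0 the low-fitness male receives 14.8.
Deviating to d = 6.1 brings payment 61.2 at cost 8.3 × 6.1 = 50.63, netting 10.57.
Gain from deviating: 10.57 − 14.8 = -4.23, i.e. -4.2 to one decimal place.
The gain is negative, so the low-fitness type's incentive-compatibility constraint is satisfied.

-4.2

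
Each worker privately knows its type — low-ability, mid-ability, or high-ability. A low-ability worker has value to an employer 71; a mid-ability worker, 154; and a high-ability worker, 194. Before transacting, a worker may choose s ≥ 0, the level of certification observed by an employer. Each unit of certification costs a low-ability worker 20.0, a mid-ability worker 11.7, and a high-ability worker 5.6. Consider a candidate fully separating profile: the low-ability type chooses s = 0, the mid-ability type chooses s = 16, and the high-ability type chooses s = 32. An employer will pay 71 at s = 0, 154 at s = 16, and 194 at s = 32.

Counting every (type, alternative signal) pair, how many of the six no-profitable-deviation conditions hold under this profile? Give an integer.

Low-ability (own payoff 71): to s=16 gives 154 − 20.0×16 = -166 → no gain ✓; to s=32 gives 194 − 20.0×32 = -446 → no gain ✓.
High-ability (own payoff 194 − 5.6×32 = 14.8): to s=0 gives 71 → profitable ✗; to s=16 gives 154 − 5.6×16 = 64.4 → profitable ✗.
Mid-ability (own payoff 154 − 11.7×16 = -33.2): to s=0 gives 71 → profitable ✗; to s=32 gives 194 − 11.7×32 = -180.4 → no gain ✓.
3 of the 6 constraints hold; not an equilibrium.

3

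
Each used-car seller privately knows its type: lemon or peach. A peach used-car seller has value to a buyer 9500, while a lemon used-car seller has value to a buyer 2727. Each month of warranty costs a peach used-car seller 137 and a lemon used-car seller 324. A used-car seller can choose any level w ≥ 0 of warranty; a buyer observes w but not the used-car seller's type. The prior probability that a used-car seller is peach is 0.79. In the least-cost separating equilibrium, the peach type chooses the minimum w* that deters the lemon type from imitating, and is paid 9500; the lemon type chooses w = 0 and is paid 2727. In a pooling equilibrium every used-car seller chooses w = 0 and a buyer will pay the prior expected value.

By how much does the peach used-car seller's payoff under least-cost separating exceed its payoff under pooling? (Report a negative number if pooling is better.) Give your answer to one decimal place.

Least-cost separating signal: w* solves 2727 = 9500 − 324·w*, so w* = (9500 − 2727)/324 ≈ 20.9043.
Peach type's separating payoff: 9500 − 137 × w* = 9500 − 137 × (9500 − 2727)/324 = 9500 − 927901/324 ≈ 6636.108.
Pooling payoff: 0.79 × 9500 + 0.21 × 2727 = 8077.67.
Difference: 6636.108 − 8077.67 = -1441.562, i.e. -1441.6 to one decimal place.
The peach type would prefer the pooling outcome.

-1441.6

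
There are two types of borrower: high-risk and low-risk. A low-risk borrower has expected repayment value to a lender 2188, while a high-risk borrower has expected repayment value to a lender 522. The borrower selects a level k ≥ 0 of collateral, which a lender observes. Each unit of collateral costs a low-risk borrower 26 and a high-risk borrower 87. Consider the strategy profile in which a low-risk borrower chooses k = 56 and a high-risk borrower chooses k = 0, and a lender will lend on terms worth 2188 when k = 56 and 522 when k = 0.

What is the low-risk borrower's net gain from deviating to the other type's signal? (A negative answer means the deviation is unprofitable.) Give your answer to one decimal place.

Playing k = 56 the low-risk borrower receives 2188 − 26 × 56 = 732.
Deviating to k = 0 yields 522 instead.
Gain from deviating: 522 − 732 = -210.0.
The gain is negative, so the low-risk type's incentive-compatibility constraint is satisfied.

-210.0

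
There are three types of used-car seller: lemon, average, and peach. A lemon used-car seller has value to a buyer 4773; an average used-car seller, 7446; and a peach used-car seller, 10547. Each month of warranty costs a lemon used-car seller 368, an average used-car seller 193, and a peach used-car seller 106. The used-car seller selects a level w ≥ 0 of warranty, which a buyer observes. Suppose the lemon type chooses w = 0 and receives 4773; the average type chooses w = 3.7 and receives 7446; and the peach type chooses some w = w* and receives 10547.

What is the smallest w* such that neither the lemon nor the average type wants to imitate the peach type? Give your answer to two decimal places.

19.77

Lemon type (on-path payoff 4773) won't mimic when 4773 ≥ 10547 − 368·w*, i.e. w* ≥ 15.69.
Average type (on-path payoff 7446 − 193×3.7 = 6731.9) won't mimic when 6731.9 ≥ 10547 − 193·w*, i.e. w* ≥ 19.77.
Both must hold, so w* = max(15.69, 19.77) = 19.77. The average type's constraint binds.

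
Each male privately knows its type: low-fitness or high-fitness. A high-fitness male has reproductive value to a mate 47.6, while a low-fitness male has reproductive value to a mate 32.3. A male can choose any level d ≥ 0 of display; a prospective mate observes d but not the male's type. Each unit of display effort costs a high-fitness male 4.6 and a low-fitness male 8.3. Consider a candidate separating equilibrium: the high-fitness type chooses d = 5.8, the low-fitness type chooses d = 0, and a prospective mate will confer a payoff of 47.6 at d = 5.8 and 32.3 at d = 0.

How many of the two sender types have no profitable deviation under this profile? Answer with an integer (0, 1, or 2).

1

High-fitness type: signal → 47.6 − 4.6 × 5.8 = 20.92; deviate to 0 → 32.3. IC fails (20.92 < 32.3).
Low-fitness type: stay at 0 → 32.3; mimic → 47.6 − 8.3 × 5.8 = -0.54. IC holds (32.3 ≥ -0.54).
1 of 2 constraints hold, so this profile is not an equilibrium.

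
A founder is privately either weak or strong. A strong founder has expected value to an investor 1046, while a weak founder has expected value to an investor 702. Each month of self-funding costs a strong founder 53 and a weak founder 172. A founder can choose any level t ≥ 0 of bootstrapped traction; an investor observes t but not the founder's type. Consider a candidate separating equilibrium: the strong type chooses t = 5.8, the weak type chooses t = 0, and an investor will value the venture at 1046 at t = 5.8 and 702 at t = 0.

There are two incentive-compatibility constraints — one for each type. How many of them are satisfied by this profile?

2

Weak type: stay at 0 → 702; mimic → 1046 − 172 × 5.8 = 48.4. IC holds (702 ≥ 48.4).
Strong type: signal → 1046 − 53 × 5.8 = 738.6; deviate to 0 → 702. IC holds (738.6 ≥ 702).
2 of 2 constraints hold, so this is a separating equilibrium.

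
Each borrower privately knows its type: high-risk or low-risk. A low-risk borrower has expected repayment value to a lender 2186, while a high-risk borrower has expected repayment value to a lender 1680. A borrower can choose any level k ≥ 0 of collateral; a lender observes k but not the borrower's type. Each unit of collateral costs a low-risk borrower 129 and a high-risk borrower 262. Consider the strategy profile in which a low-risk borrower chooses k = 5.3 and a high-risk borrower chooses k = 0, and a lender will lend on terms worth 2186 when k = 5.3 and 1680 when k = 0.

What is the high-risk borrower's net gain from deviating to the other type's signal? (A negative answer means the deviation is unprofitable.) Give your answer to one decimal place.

-882.6

Playing k = 0 the high-risk borrower receives 1680.
Deviating to k = 5.3 brings payment 2186 at cost 262 × 5.3 = 1388.6, netting 797.4.
Gain from deviating: 797.4 − 1680 = -882.6.
The gain is negative, so the high-risk type's incentive-compatibility constraint is satisfied.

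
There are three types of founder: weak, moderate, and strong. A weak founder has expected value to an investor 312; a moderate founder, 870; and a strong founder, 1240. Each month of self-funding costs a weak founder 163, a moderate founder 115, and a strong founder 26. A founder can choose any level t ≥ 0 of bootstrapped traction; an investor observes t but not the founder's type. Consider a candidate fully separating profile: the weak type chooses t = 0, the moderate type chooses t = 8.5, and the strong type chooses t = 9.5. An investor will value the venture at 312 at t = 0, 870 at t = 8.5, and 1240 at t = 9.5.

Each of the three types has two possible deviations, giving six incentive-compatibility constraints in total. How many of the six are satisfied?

4

Strong (own payoff 1240 − 26×9.5 = 993): to t=0 gives 312 → no gain ✓; to t=8.5 gives 870 − 26×8.5 = 649 → no gain ✓.
Weak (own payoff 312): to t=8.5 gives 870 − 163×8.5 = -515.5 → no gain ✓; to t=9.5 gives 1240 − 163×9.5 = -308.5 → no gain ✓.
Moderate (own payoff 870 − 115×8.5 = -107.5): to t=0 gives 312 → profitable ✗; to t=9.5 gives 1240 − 115×9.5 = 147.5 → profitable ✗.
4 of the 6 constraints hold; not an equilibrium.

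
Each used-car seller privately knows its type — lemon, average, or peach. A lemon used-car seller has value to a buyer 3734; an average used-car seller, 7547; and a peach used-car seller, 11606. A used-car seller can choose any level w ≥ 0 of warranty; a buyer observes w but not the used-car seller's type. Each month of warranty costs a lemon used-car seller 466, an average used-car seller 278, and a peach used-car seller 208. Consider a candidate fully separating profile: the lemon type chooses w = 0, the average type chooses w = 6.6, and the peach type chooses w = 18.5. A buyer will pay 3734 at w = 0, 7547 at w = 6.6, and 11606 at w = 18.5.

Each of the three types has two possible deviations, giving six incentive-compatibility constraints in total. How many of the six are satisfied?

Peach (own payoff 11606 − 208×18.5 = 7758): to w=0 gives 3734 → no gain ✓; to w=6.6 gives 7547 − 208×6.6 = 6174.2 → no gain ✓.
Average (own payoff 7547 − 278×6.6 = 5712.2): to w=0 gives 3734 → no gain ✓; to w=18.5 gives 11606 − 278×18.5 = 6463 → profitable ✗.
Lemon (own payoff 3734): to w=6.6 gives 7547 − 466×6.6 = 4471.4 → profitable ✗; to w=18.5 gives 11606 − 466×18.5 = 2985 → no gain ✓.
4 of the 6 constraints hold; not an equilibrium.

4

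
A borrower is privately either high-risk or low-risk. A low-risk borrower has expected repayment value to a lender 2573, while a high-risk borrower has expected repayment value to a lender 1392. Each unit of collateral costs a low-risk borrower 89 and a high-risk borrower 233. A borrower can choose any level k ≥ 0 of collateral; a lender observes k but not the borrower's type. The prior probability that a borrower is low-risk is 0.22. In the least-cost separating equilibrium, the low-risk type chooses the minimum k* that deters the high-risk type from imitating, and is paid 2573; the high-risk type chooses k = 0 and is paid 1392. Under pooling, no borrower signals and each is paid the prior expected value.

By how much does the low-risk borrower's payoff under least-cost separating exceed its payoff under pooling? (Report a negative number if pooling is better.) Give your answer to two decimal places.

Least-cost separating signal: k* solves 1392 = 2573 − 233·k*, so k* = (2573 − 1392)/233 ≈ 5.0687.
Low-risk type's separating payoff: 2573 − 89 × k* = 2573 − 89 × (2573 − 1392)/233 = 2573 − 105109/233 ≈ 2121.8884.
Pooling payoff: 0.22 × 2573 + 0.78 × 1392 = 1651.82.
Difference: 2121.8884 − 1651.82 = 470.0684, i.e. 470.07 to two decimal places.
The low-risk type prefers to separate.

470.07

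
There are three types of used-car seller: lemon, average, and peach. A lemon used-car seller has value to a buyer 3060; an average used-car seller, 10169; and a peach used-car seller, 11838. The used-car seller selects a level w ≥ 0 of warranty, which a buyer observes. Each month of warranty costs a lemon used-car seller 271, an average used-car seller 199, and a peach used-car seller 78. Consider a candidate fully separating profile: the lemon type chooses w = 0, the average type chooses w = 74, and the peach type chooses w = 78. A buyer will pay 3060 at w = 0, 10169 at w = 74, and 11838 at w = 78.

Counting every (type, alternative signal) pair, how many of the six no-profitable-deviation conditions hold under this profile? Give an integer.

Peach (own payoff 11838 − 78×78 = 5754): to w=0 gives 3060 → no gain ✓; to w=74 gives 10169 − 78×74 = 4397 → no gain ✓.
Lemon (own payoff 3060): to w=74 gives 10169 − 271×74 = -9885 → no gain ✓; to w=78 gives 11838 − 271×78 = -9300 → no gain ✓.
Average (own payoff 10169 − 199×74 = -4557): to w=0 gives 3060 → profitable ✗; to w=78 gives 11838 − 199×78 = -3684 → profitable ✗.
4 of the 6 constraints hold; not an equilibrium.

4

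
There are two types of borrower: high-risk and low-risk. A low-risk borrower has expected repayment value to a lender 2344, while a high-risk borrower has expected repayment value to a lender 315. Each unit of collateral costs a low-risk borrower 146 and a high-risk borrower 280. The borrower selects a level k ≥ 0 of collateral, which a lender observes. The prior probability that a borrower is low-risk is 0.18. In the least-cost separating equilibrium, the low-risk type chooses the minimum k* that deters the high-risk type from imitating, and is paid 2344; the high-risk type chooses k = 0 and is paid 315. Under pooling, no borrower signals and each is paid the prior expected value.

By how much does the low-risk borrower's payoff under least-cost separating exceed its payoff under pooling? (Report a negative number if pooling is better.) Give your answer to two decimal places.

605.80

Least-cost separating signal: k* solves 315 = 2344 − 280·k*, so k* = (2344 − 315)/280 ≈ 7.2464.
Low-risk type's separating payoff: 2344 − 146 × k* = 2344 − 146 × (2344 − 315)/280 = 2344 − 296234/280 ≈ 1286.0214.
Pooling payoff: 0.18 × 2344 + 0.82 × 315 = 680.22.
Difference: 1286.0214 − 680.22 = 605.8014, i.e. 605.80 to two decimal places.
The low-risk type prefers to separate.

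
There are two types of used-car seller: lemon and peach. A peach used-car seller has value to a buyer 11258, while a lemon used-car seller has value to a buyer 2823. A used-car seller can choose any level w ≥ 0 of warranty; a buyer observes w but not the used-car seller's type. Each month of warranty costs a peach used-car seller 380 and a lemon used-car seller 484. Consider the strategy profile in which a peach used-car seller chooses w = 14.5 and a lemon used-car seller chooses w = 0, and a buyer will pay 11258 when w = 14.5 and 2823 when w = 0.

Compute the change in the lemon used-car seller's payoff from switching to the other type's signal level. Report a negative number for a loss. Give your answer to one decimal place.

1417.0

Playing w = 0 the lemon used-car seller receives 2823.
Deviating to w = 14.5 brings payment 11258 at cost 484 × 14.5 = 7018, netting 4240.
Gain from deviating: 4240 − 2823 = 1417.0.
The gain is positive, so the lemon type's incentive-compatibility constraint is violated — this profile is not a separating equilibrium.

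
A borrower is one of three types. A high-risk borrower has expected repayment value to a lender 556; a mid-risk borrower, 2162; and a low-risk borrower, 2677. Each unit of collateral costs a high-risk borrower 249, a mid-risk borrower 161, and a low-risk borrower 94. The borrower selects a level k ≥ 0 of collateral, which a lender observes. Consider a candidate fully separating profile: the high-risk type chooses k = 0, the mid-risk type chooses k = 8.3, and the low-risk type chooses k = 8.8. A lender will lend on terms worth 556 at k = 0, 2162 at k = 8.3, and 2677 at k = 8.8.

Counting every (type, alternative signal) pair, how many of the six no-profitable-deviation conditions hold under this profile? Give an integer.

Low-risk (own payoff 2677 − 94×8.8 = 1849.8): to k=0 gives 556 → no gain ✓; to k=8.3 gives 2162 − 94×8.3 = 1381.8 → no gain ✓.
High-risk (own payoff 556): to k=8.3 gives 2162 − 249×8.3 = 95.3 → no gain ✓; to k=8.8 gives 2677 − 249×8.8 = 485.8 → no gain ✓.
Mid-risk (own payoff 2162 − 161×8.3 = 825.7): to k=0 gives 556 → no gain ✓; to k=8.8 gives 2677 − 161×8.8 = 1260.2 → profitable ✗.
5 of the 6 constraints hold; not an equilibrium.

5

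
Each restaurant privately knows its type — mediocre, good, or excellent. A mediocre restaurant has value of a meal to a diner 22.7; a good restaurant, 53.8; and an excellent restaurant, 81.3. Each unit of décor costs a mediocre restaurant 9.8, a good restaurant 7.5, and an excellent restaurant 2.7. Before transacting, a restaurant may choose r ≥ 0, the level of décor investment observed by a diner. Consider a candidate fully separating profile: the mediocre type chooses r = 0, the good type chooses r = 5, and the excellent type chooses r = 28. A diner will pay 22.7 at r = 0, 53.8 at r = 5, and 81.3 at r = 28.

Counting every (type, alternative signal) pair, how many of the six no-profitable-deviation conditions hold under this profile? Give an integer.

Good (own payoff 53.8 − 7.5×5 = 16.3): to r=0 gives 22.7 → profitable ✗; to r=28 gives 81.3 − 7.5×28 = -128.7 → no gain ✓.
Mediocre (own payoff 22.7): to r=5 gives 53.8 − 9.8×5 = 4.8 → no gain ✓; to r=28 gives 81.3 − 9.8×28 = -193.1 → no gain ✓.
Excellent (own payoff 81.3 − 2.7×28 = 5.7): to r=0 gives 22.7 → profitable ✗; to r=5 gives 53.8 − 2.7×5 = 40.3 → profitable ✗.
3 of the 6 constraints hold; not an equilibrium.

3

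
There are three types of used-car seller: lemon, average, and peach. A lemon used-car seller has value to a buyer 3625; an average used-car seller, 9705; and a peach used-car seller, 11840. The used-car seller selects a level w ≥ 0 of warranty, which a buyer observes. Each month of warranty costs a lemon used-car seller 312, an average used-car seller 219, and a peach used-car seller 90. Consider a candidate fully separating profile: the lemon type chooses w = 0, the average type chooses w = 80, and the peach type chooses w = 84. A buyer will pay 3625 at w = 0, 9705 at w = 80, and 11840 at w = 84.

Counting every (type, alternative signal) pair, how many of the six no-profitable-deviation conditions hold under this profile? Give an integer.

Peach (own payoff 11840 − 90×84 = 4280): to w=0 gives 3625 → no gain ✓; to w=80 gives 9705 − 90×80 = 2505 → no gain ✓.
Average (own payoff 9705 − 219×80 = -7815): to w=0 gives 3625 → profitable ✗; to w=84 gives 11840 − 219×84 = -6556 → profitable ✗.
Lemon (own payoff 3625): to w=80 gives 9705 − 312×80 = -15255 → no gain ✓; to w=84 gives 11840 − 312×84 = -14368 → no gain ✓.
4 of the 6 constraints hold; not an equilibrium.

4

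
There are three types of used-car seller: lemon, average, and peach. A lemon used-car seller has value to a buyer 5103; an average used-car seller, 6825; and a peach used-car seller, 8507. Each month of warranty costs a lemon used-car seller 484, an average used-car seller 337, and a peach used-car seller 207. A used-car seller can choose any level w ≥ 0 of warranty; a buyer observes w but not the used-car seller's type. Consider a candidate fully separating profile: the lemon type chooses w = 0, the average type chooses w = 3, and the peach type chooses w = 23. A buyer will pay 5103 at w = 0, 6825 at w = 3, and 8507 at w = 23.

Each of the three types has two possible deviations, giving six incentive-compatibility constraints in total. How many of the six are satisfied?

Peach (own payoff 8507 − 207×23 = 3746): to w=0 gives 5103 → profitable ✗; to w=3 gives 6825 − 207×3 = 6204 → profitable ✗.
Lemon (own payoff 5103): to w=3 gives 6825 − 484×3 = 5373 → profitable ✗; to w=23 gives 8507 − 484×23 = -2625 → no gain ✓.
Average (own payoff 6825 − 337×3 = 5814): to w=0 gives 5103 → no gain ✓; to w=23 gives 8507 − 337×23 = 756 → no gain ✓.
3 of the 6 constraints hold; not an equilibrium.

3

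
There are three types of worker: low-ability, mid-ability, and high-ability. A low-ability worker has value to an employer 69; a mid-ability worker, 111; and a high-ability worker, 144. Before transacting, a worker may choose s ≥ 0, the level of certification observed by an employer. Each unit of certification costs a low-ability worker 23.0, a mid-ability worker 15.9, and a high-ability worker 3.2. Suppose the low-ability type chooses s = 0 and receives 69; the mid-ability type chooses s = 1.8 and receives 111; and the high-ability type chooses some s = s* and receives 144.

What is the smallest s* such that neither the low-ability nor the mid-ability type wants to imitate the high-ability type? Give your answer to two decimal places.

Mid-ability type (on-path payoff 111 − 15.9×1.8 = 82.38) won't mimic when 82.38 ≥ 144 − 15.9·s*, i.e. s* ≥ 3.88.
Low-ability type (on-path payoff 69) won't mimic when 69 ≥ 144 − 23.0·s*, i.e. s* ≥ 3.26.
Both must hold, so s* = max(3.26, 3.88) = 3.88. The mid-ability type's constraint binds.

3.88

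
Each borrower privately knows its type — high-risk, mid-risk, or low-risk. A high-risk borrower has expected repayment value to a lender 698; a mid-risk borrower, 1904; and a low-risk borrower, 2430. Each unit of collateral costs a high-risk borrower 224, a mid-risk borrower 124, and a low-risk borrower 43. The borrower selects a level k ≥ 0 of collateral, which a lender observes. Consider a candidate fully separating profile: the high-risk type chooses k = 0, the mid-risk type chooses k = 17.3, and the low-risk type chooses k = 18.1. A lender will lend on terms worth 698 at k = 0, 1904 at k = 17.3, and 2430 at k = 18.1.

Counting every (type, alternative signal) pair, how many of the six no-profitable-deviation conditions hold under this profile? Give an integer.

Low-risk (own payoff 2430 − 43×18.1 = 1651.7): to k=0 gives 698 → no gain ✓; to k=17.3 gives 1904 − 43×17.3 = 1160.1 → no gain ✓.
Mid-risk (own payoff 1904 − 124×17.3 = -241.2): to k=0 gives 698 → profitable ✗; to k=18.1 gives 2430 − 124×18.1 = 185.6 → profitable ✗.
High-risk (own payoff 698): to k=17.3 gives 1904 − 224×17.3 = -1971.2 → no gain ✓; to k=18.1 gives 2430 − 224×18.1 = -1624.4 → no gain ✓.
4 of the 6 constraints hold; not an equilibrium.

4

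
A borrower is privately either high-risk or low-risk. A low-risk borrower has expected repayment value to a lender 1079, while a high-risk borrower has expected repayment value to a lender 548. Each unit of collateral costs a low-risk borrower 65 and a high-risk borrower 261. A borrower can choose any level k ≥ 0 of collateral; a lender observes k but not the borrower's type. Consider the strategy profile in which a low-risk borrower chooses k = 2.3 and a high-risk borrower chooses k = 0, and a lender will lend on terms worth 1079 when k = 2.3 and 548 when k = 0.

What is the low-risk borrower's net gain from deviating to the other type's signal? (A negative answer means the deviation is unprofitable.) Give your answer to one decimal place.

Playing k = 2.3 the low-risk borrower receives 1079 − 65 × 2.3 = 929.5.
Deviating to k = 0 yields 548 instead.
Gain from deviating: 548 − 929.5 = -381.5.
The gain is negative, so the low-risk type's incentive-compatibility constraint is satisfied.

-381.5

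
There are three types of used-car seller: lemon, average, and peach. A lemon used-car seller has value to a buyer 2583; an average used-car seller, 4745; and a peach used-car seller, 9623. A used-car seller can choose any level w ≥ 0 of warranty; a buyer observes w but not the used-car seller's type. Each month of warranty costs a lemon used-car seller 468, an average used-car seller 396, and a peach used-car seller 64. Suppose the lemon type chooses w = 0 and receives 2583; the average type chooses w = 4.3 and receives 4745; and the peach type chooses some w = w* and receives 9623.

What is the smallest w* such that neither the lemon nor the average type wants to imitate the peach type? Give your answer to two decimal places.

Lemon type (on-path payoff 2583) won't mimic when 2583 ≥ 9623 − 468·w*, i.e. w* ≥ 15.04.
Average type (on-path payoff 4745 − 396×4.3 = 3042.2) won't mimic when 3042.2 ≥ 9623 − 396·w*, i.e. w* ≥ 16.62.
Both must hold, so w* = max(15.04, 16.62) = 16.62. The average type's constraint binds.

16.62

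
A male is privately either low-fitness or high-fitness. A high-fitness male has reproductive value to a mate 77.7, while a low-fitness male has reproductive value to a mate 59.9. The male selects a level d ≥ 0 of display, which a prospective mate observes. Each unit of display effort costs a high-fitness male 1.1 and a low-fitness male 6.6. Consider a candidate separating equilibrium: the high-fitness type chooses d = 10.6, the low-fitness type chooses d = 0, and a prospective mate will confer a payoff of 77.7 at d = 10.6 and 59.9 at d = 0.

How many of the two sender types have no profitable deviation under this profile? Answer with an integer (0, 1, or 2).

Low-fitness type: stay at 0 → 59.9; mimic → 77.7 − 6.6 × 10.6 = 7.74. IC holds (59.9 ≥ 7.74).
High-fitness type: signal → 77.7 − 1.1 × 10.6 = 66.04; deviate to 0 → 59.9. IC holds (66.04 ≥ 59.9).
2 of 2 constraints hold, so this is a separating equilibrium.

2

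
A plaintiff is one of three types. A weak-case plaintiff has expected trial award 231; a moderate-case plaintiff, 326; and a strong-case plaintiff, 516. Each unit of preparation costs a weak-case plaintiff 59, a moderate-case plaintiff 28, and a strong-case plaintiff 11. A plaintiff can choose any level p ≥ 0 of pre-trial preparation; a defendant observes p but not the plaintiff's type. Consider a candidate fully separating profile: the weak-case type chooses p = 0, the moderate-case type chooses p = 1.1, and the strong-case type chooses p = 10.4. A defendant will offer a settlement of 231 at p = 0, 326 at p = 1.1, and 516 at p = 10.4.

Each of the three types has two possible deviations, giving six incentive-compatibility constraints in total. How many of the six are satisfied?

Weak-case (own payoff 231): to p=1.1 gives 326 − 59×1.1 = 261.1 → profitable ✗; to p=10.4 gives 516 − 59×10.4 = -97.6 → no gain ✓.
Strong-case (own payoff 516 − 11×10.4 = 401.6): to p=0 gives 231 → no gain ✓; to p=1.1 gives 326 − 11×1.1 = 313.9 → no gain ✓.
Moderate-case (own payoff 326 − 28×1.1 = 295.2): to p=0 gives 231 → no gain ✓; to p=10.4 gives 516 − 28×10.4 = 224.8 → no gain ✓.
5 of the 6 constraints hold; not an equilibrium.

5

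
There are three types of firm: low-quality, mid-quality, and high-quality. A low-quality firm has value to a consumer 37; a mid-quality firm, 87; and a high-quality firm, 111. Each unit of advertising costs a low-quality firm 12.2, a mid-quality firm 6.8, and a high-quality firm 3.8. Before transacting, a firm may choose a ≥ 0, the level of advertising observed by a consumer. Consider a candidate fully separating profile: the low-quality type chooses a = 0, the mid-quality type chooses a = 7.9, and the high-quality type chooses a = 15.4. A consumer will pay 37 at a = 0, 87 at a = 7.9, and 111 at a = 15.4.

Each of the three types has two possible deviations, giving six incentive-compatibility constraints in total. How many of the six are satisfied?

4

Mid-quality (own payoff 87 − 6.8×7.9 = 33.28): to a=0 gives 37 → profitable ✗; to a=15.4 gives 111 − 6.8×15.4 = 6.28 → no gain ✓.
High-quality (own payoff 111 − 3.8×15.4 = 52.48): to a=0 gives 37 → no gain ✓; to a=7.9 gives 87 − 3.8×7.9 = 56.98 → profitable ✗.
Low-quality (own payoff 37): to a=7.9 gives 87 − 12.2×7.9 = -9.38 → no gain ✓; to a=15.4 gives 111 − 12.2×15.4 = -76.88 → no gain ✓.
4 of the 6 constraints hold; not an equilibrium.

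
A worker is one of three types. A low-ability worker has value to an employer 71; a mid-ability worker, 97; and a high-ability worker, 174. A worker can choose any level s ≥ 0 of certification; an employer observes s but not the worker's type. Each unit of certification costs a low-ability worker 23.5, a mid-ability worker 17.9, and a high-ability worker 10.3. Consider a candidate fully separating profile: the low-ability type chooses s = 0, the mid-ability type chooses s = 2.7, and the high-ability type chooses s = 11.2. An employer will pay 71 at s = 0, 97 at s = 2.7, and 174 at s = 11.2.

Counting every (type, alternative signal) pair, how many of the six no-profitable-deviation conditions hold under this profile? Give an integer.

3

High-ability (own payoff 174 − 10.3×11.2 = 58.64): to s=0 gives 71 → profitable ✗; to s=2.7 gives 97 − 10.3×2.7 = 69.19 → profitable ✗.
Mid-ability (own payoff 97 − 17.9×2.7 = 48.67): to s=0 gives 71 → profitable ✗; to s=11.2 gives 174 − 17.9×11.2 = -26.48 → no gain ✓.
Low-ability (own payoff 71): to s=2.7 gives 97 − 23.5×2.7 = 33.55 → no gain ✓; to s=11.2 gives 174 − 23.5×11.2 = -89.2 → no gain ✓.
3 of the 6 constraints hold; not an equilibrium.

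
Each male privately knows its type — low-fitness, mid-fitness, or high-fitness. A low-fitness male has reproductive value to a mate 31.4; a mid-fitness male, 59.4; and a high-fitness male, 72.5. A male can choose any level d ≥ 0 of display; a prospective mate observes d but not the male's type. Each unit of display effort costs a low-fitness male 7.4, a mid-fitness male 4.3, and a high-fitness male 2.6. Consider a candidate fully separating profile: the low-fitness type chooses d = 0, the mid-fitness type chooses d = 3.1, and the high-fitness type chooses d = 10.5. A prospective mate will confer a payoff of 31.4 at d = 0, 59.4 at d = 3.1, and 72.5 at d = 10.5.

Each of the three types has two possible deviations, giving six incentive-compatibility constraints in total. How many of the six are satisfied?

4

Mid-fitness (own payoff 59.4 − 4.3×3.1 = 46.07): to d=0 gives 31.4 → no gain ✓; to d=10.5 gives 72.5 − 4.3×10.5 = 27.35 → no gain ✓.
High-fitness (own payoff 72.5 − 2.6×10.5 = 45.2): to d=0 gives 31.4 → no gain ✓; to d=3.1 gives 59.4 − 2.6×3.1 = 51.34 → profitable ✗.
Low-fitness (own payoff 31.4): to d=3.1 gives 59.4 − 7.4×3.1 = 36.46 → profitable ✗; to d=10.5 gives 72.5 − 7.4×10.5 = -5.2 → no gain ✓.
4 of the 6 constraints hold; not an equilibrium.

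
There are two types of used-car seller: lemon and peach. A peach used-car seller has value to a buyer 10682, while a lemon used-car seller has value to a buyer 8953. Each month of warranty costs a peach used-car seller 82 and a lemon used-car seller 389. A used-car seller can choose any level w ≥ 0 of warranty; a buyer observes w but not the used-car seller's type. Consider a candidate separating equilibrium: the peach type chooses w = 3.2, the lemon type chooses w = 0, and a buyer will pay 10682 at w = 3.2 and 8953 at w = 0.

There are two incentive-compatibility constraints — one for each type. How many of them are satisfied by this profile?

1

Lemon type: stay at 0 → 8953; mimic → 10682 − 389 × 3.2 = 9437.2. IC fails (8953 < 9437.2).
Peach type: signal → 10682 − 82 × 3.2 = 10419.6; deviate to 0 → 8953. IC holds (10419.6 ≥ 8953).
1 of 2 constraints hold, so this profile is not an equilibrium.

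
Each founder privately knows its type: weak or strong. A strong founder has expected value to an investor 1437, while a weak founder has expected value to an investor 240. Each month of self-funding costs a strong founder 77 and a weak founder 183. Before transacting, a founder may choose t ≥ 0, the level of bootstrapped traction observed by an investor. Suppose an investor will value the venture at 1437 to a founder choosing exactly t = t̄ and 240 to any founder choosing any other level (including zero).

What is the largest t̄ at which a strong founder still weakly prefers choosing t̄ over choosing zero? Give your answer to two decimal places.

Choosing t̄ yields the strong type 1437 − 77·t̄; choosing zero yields 240.
The strong type is indifferent at 1437 − 77·t̄ = 240, i.e. t̄ = (1437 − 240) / 77 ≈ 15.55.
For any t̄ above 15.55 the strong type would rather pool at zero, so separation collapses.

15.55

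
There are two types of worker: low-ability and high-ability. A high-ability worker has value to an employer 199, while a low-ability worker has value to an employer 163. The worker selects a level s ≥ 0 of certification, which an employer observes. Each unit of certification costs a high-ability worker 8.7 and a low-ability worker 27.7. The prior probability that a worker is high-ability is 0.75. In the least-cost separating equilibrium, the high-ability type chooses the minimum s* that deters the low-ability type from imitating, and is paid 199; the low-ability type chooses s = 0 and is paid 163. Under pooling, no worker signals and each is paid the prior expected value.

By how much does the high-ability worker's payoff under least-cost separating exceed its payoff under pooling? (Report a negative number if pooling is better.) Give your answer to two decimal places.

Least-cost separating signal: s* solves 163 = 199 − 27.7·s*, so s* = (199 − 163)/27.7 ≈ 1.2996.
High-ability type's separating payoff: 199 − 8.7 × s* = 199 − 8.7 × (199 − 163)/27.7 = 199 − 313.2/27.7 ≈ 187.6931.
Pooling payoff: 0.75 × 199 + 0.25 × 163 = 190.
Difference: 187.6931 − 190 = -2.3069, i.e. -2.31 to two decimal places.
The high-ability type would prefer the pooling outcome.

-2.31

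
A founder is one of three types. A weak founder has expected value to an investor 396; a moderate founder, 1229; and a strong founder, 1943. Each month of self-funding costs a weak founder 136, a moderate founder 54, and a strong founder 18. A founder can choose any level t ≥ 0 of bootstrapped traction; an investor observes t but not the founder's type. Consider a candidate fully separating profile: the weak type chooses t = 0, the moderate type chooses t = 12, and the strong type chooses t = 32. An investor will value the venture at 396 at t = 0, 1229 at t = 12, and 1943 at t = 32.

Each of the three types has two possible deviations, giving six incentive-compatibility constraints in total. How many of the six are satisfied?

Strong (own payoff 1943 − 18×32 = 1367): to t=0 gives 396 → no gain ✓; to t=12 gives 1229 − 18×12 = 1013 → no gain ✓.
Moderate (own payoff 1229 − 54×12 = 581): to t=0 gives 396 → no gain ✓; to t=32 gives 1943 − 54×32 = 215 → no gain ✓.
Weak (own payoff 396): to t=12 gives 1229 − 136×12 = -403 → no gain ✓; to t=32 gives 1943 − 136×32 = -2409 → no gain ✓.
6 of the 6 constraints hold; this profile is a separating equilibrium.

6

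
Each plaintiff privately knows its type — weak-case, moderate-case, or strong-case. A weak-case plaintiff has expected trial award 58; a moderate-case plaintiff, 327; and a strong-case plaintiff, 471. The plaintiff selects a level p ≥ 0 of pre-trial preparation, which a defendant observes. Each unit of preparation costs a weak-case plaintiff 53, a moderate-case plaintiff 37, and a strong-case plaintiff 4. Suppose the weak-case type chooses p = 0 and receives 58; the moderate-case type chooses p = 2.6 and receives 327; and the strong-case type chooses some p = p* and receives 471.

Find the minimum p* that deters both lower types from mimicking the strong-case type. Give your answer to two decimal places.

Weak-case type (on-path payoff 58) won't mimic when 58 ≥ 471 − 53·p*, i.e. p* ≥ 7.79.
Moderate-case type (on-path payoff 327 − 37×2.6 = 230.8) won't mimic when 230.8 ≥ 471 − 37·p*, i.e. p* ≥ 6.49.
Both must hold, so p* = max(7.79, 6.49) = 7.79. The weak-case type's constraint binds.

7.79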